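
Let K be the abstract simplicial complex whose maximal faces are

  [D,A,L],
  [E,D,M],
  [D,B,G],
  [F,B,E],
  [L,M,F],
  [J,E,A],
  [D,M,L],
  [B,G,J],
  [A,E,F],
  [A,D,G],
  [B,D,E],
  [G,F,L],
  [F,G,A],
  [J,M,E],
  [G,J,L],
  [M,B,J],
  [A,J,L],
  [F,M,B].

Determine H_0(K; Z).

H_0 = Z.

K has 9 vertices, 27 edges, 18 triangles.
rank ∂_0 = 0, rank ∂_1 = 8 ⇒ b_0 = 9 − 0 − 8 = 1; all invariant factors of ∂_1 are 1 so no torsion. So H_0 = Z.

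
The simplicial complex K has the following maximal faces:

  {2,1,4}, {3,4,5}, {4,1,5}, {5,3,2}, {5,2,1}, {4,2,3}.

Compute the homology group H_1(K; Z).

H_1 ≅ 0.

Take the total order 1 < 2 < 3 < 4 < 5 on the vertex set. Then K (dimension 2) consists of the simplices:

  0-simplices (5): [1], [2], [3], [4], [5]
  1-simplices (9): [1,2], [1,4], [1,5], [2,3], [2,4], [2,5], [3,4], [3,5], [4,5]
  2-simplices (6): [1,2,4], [1,2,5], [1,4,5], [2,3,4], [2,3,5], [3,4,5]

so the chain groups are C_0 ≅ Z^5, C_1 ≅ Z^9, C_2 ≅ Z^6.

Boundary ∂_1: C_1 → C_0 sends each edge [p,q] (with p < q) to q − p. For instance
  ∂[1,4] = [4] − [1].
As a 5×9 matrix over Z this has rank 4, with invariant factors (1,1,1,1).

∂_2: C_2 → C_1 sends each 2-simplex [p,q,r] to [q,r] − [p,r] + [p,q]. For instance
  ∂[2,3,5] = [3,5] − [2,5] + [2,3],
  ∂[3,4,5] = [4,5] − [3,5] + [3,4].
This gives a 9×6 integer matrix of rank 5; reducing to Smith normal form yields diagonal entries (1,1,1,1,1).

From H_k ≅ ker(∂_k) / im(∂_{k+1}) we obtain:

  H_1: rank ker ∂_1 − rank ∂_2 = (9 − 4) − 5 = 0, and the invariant factors of ∂_2 are all 1, so H_1 ≅ 0.

(K is a triangulation of the 2-sphere S^2.)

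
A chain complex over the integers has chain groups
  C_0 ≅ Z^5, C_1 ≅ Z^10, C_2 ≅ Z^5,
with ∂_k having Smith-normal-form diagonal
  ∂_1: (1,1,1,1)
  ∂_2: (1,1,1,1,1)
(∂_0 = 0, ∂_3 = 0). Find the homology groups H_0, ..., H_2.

H_0 ≅ Z,  H_1 ≅ Z,  H_2 = 0.

H_0: b_0 = 5 − 0 − 4 = 1; torsion from ∂_1 factors > 1: none. So H_0 ≅ Z.
H_1: b_1 = 10 − 4 − 5 = 1; torsion from ∂_2 factors > 1: none. So H_1 ≅ Z.
H_2: b_2 = 5 − 5 − 0 = 0; torsion from ∂_3 factors > 1: none. So H_2 ≅ 0.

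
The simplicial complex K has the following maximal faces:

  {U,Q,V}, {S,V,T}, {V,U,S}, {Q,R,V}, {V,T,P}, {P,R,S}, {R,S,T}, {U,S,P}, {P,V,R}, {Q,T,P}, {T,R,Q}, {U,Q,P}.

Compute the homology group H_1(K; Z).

H_1 = Z/2Z.

Take the total order P < Q < R < S < T < U < V on the vertex set. Then K (dimension 2) consists of the simplices:

  0-simplices (7): P, Q, R, S, T, U, V
  1-simplices (18): PQ, PR, PS, PT, PU, PV, QR, QT, QU, QV, RS, RT, RV, ST, SU, SV, TV, UV
  2-simplices (12): PQT, PQU, PRS, PRV, PSU, PTV, QRT, QRV, QUV, RST, STV, SUV

giving chain groups C_0 ≅ Z^7, C_1 ≅ Z^18, C_2 ≅ Z^12.

Boundary ∂_1: C_1 → C_0 sends each edge [p,q] (with p < q) to q − p. For instance
  ∂PR = R − P.
The resulting 7×18 matrix has rank 6, and its Smith normal form has invariant factors (1,1,1,1,1,1).

The boundary map ∂_2: C_2 → C_1 sends each 2-simplex [p,q,r] to [q,r] − [p,r] + [p,q]. For instance
  ∂QRT = RT − QT + QR,
  ∂PTV = TV − PV + PT.
The 18×12 boundary matrix has rank 12 and Smith normal form diag(1,1,1,1,1,1,1,1,1,1,1,2).

Reading off H_k = ker ∂_k / im ∂_{k+1}:

  H_1: rank ker ∂_1 − rank ∂_2 = (18 − 6) − 12 = 0, and ∂_2 has invariant factor 2 > 1, so H_1 = Z/2Z.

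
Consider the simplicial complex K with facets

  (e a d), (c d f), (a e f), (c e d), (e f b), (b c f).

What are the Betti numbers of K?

K has 6 vertices, 12 edges, 6 triangles.
rank ∂_0 = 0, rank ∂_1 = 5 ⇒ b_0 = 6 − 0 − 5 = 1; all invariant factors of ∂_1 are 1 so no torsion. So H_0 ≅ Z.
rank ∂_1 = 5, rank ∂_2 = 6 ⇒ b_1 = 12 − 5 − 6 = 1; all invariant factors of ∂_2 are 1 so no torsion. So H_1 ≅ Z.
rank ∂_2 = 6, rank ∂_3 = 0 ⇒ b_2 = 6 − 6 − 0 = 0. So H_2 ≅ 0.

b_0 = 1, b_1 = 1, b_2 = 0.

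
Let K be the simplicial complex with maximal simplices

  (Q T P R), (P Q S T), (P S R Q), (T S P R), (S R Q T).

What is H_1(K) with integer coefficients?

H_1 ≅ 0.

We work with the vertex ordering P < Q < R < S < T. The simplices of K, each written with vertices in increasing order, are:

  0-simplices (5): P, Q, R, S, T
  1-simplices (10): PQ, PR, PS, PT, QR, QS, QT, RS, RT, ST
  2-simplices (10): PQR, PQS, PQT, PRS, PRT, PST, QRS, QRT, QST, RST
  3-simplices (5): PQRS, PQRT, PQST, PRST, QRST

Hence C_0 ≅ Z^5, C_1 ≅ Z^10, C_2 ≅ Z^10, C_3 ≅ Z^5.

The boundary map ∂_1: C_1 → C_0 sends each edge [p,q] (with p < q) to q − p. For instance
  ∂RS = S − R.
The resulting 5×10 matrix has rank 4, and its Smith normal form has invariant factors (1,1,1,1).

Boundary ∂_2: C_2 → C_1 sends each 2-simplex [p,q,r] to [q,r] − [p,r] + [p,q]. For instance
  ∂PQT = QT − PT + PQ,
  ∂QST = ST − QT + QS.
As a 10×10 matrix over Z this has rank 6, with invariant factors (1,1,1,1,1,1).

The boundary map ∂_3: C_3 → C_2 sends each 3-simplex σ to the alternating sum Σ_i (−1)^i (σ with its i-th vertex removed). For instance
  ∂PQRT = QRT − PRT + PQT − PQR,
  ∂PQRS = QRS − PRS + PQS − PQR.
The 10×5 boundary matrix has rank 4 and Smith normal form diag(1,1,1,1).

Reading off H_k = ker ∂_k / im ∂_{k+1}:

  H_1: rank ker ∂_1 − rank ∂_2 = (10 − 4) − 6 = 0, and the invariant factors of ∂_2 are all 1, so H_1 = 0.

(K is a triangulation of the 3-sphere S^3.)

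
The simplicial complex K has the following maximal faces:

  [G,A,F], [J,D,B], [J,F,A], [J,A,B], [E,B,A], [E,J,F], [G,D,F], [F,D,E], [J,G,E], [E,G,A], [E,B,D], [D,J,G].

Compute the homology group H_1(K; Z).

Take the total order A < B < D < E < F < G < J on the vertex set. Then K (dimension 2) consists of the simplices:

  0-simplices (7): A, B, D, E, F, G, J
  1-simplices (18): AB, AE, AF, AG, AJ, BD, BE, BJ, DE, DF, DG, DJ, EF, EG, EJ, FG, FJ, GJ
  2-simplices (12): ABE, ABJ, AEG, AFG, AFJ, BDE, BDJ, DEF, DFG, DGJ, EFJ, EGJ

so the chain groups are C_0 ≅ Z^7, C_1 ≅ Z^18, C_2 ≅ Z^12.

The boundary map ∂_1: C_1 → C_0 maps an edge to its endpoints' difference, ∂[p,q] = q − p.
This gives a 7×18 integer matrix of rank 6; reducing to Smith normal form yields diagonal entries (1,1,1,1,1,1).

Boundary ∂_2: C_2 → C_1 sends each 2-simplex [p,q,r] to [q,r] − [p,r] + [p,q]. For instance
  ∂ABJ = BJ − AJ + AB,
  ∂BDJ = DJ − BJ + BD.
The resulting 18×12 matrix has rank 12, and its Smith normal form has invariant factors (1,1,1,1,1,1,1,1,1,1,1,2).

Reading off H_k = ker ∂_k / im ∂_{k+1}:

  H_1: rank ker ∂_1 − rank ∂_2 = (18 − 6) − 12 = 0, and ∂_2 has invariant factor 2 > 1, so H_1 ≅ Z/2.

H_1 = Z/2.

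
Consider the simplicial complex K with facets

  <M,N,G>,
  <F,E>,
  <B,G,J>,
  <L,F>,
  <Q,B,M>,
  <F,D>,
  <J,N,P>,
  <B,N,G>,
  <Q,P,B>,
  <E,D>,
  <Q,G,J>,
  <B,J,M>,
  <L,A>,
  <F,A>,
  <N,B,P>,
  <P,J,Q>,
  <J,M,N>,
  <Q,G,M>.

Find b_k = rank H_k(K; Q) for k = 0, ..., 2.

Fix the vertex order A < B < D < E < F < G < J < L < M < N < P < Q and write every simplex with vertices in increasing order. Then dim K = 2 and the simplices of K are:

  0-simplices (12): A, B, D, E, F, G, J, L, M, N, P, Q
  1-simplices (24): AF, AL, BG, BJ, BM, BN, BP, BQ, DE, DF, EF, FL, GJ, GM, GN, GQ, JM, JN, JP, JQ, MN, MQ, NP, PQ
  2-simplices (12): BGJ, BGN, BJM, BMQ, BNP, BPQ, GJQ, GMN, GMQ, JMN, JNP, JPQ

Hence C_0 ≅ Z^12, C_1 ≅ Z^24, C_2 ≅ Z^12.

The boundary map ∂_1: C_1 → C_0 is given by ∂[p,q] = [q] − [p].
The 12×24 boundary matrix has rank 10 and Smith normal form diag(1,1,1,1,1,1,1,1,1,1).

∂_2: C_2 → C_1 sends each 2-simplex [p,q,r] to [q,r] − [p,r] + [p,q]. For instance
  ∂BPQ = PQ − BQ + BP,
  ∂GJQ = JQ − GQ + GJ.
The 24×12 boundary matrix has rank 12 and Smith normal form diag(1,1,1,1,1,1,1,1,1,1,1,2).

From H_k ≅ ker(∂_k) / im(∂_{k+1}) we obtain:

  H_0: rank C_0 − rank ∂_1 = 12 − 10 = 2, and the invariant factors of ∂_1 are all 1, so H_0 ≅ Z^2.
  H_1: rank ker ∂_1 − rank ∂_2 = (24 − 10) − 12 = 2, and ∂_2 has invariant factor 2 > 1, so H_1 ≅ Z^2 ⊕ Z/2.
  H_2: rank ker ∂_2 − rank ∂_3 = (12 − 12) − 0 = 0, and there is no ∂_3, so H_2 ≅ 0.

As a check, the Euler characteristic is 12 − 24 + 12 = 0, which agrees with 2 − 2 + 0 = 0.

Hence the Betti numbers are b_0 = 2, b_1 = 2, b_2 = 0.

b_0 = 2, b_1 = 2, b_2 = 0.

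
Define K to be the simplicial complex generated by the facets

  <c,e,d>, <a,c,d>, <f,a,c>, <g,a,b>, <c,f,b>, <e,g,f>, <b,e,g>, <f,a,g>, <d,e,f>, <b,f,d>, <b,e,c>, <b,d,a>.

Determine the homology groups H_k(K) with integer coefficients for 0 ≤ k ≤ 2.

We work with the vertex ordering a < b < c < d < e < f < g. The simplices of K, each written with vertices in increasing order, are:

  0-simplices (7): a, b, c, d, e, f, g
  1-simplices (18): ab, ac, ad, af, ag, bc, bd, be, bf, bg, cd, ce, cf, de, df, ef, eg, fg
  2-simplices (12): abd, abg, acd, acf, afg, bce, bcf, bdf, beg, cde, def, efg

so the chain groups are C_0 ≅ Z^7, C_1 ≅ Z^18, C_2 ≅ Z^12.

The boundary map ∂_1: C_1 → C_0 maps an edge to its endpoints' difference, ∂[p,q] = q − p.
This gives a 7×18 integer matrix of rank 6; reducing to Smith normal form yields diagonal entries (1,1,1,1,1,1).

Boundary ∂_2: C_2 → C_1 sends each 2-simplex [p,q,r] to [q,r] − [p,r] + [p,q]. For instance
  ∂beg = eg − bg + be,
  ∂bdf = df − bf + bd.
The 18×12 boundary matrix has rank 12 and Smith normal form diag(1,1,1,1,1,1,1,1,1,1,1,2).

Now H_k = ker ∂_k / im ∂_{k+1}, so:

  H_0: rank C_0 − rank ∂_1 = 7 − 6 = 1, and the invariant factors of ∂_1 are all 1, so H_0 = Z.
  H_1: rank ker ∂_1 − rank ∂_2 = (18 − 6) − 12 = 0, and ∂_2 has invariant factor 2 > 1, so H_1 = Z/2.
  H_2: rank ker ∂_2 − rank ∂_3 = (12 − 12) − 0 = 0, and there is no ∂_3, so H_2 = 0.

As a check, the Euler characteristic is 7 − 18 + 12 = 1, which agrees with 1 − 0 + 0 = 1.
(K is a triangulation of the real projective plane RP^2.)

H_0 ≅ Z,  H_1 ≅ Z/2,  H_2 = 0.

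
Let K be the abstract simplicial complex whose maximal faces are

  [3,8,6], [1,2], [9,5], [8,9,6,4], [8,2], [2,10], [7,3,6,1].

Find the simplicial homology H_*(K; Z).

Order the vertices as 1 < 2 < 3 < 4 < 5 < 6 < 7 < 8 < 9 < 10. Listing each simplex with vertices in this order, K has dimension 3 with simplices:

  0-simplices (10): [1], [2], [3], [4], [5], [6], [7], [8], [9], [10]
  1-simplices (17): [1,2], [1,3], [1,6], [1,7], [2,8], [2,10], [3,6], [3,7], [3,8], [4,6], [4,8], [4,9], [5,9], [6,7], [6,8], [6,9], [8,9]
  2-simplices (9): [1,3,6], [1,3,7], [1,6,7], [3,6,7], [3,6,8], [4,6,8], [4,6,9], [4,8,9], [6,8,9]
  3-simplices (2): [1,3,6,7], [4,6,8,9]

so the chain groups are C_0 ≅ Z^10, C_1 ≅ Z^17, C_2 ≅ Z^9, C_3 ≅ Z^2.

The boundary map ∂_1: C_1 → C_0 maps an edge to its endpoints' difference, ∂[p,q] = q − p. For instance
  ∂[4,9] = [9] − [4].
The resulting 10×17 matrix has rank 9, and its Smith normal form has invariant factors (1,1,1,1,1,1,1,1,1).

∂_2: C_2 → C_1 sends each 2-simplex [p,q,r] to [q,r] − [p,r] + [p,q]. For instance
  ∂[3,6,8] = [6,8] − [3,8] + [3,6],
  ∂[4,6,9] = [6,9] − [4,9] + [4,6].
The resulting 17×9 matrix has rank 7, and its Smith normal form has invariant factors (1,1,1,1,1,1,1).

The boundary map ∂_3: C_3 → C_2 sends each 3-simplex σ to the alternating sum Σ_i (−1)^i (σ with its i-th vertex removed). For instance
  ∂[1,3,6,7] = [3,6,7] − [1,6,7] + [1,3,7] − [1,3,6],
  ∂[4,6,8,9] = [6,8,9] − [4,8,9] + [4,6,9] − [4,6,8].
This gives a 9×2 integer matrix of rank 2; reducing to Smith normal form yields diagonal entries (1,1).

Now H_k = ker ∂_k / im ∂_{k+1}, so:

  H_0: rank C_0 − rank ∂_1 = 10 − 9 = 1, and the invariant factors of ∂_1 are all 1, so H_0 ≅ Z.
  H_1: rank ker ∂_1 − rank ∂_2 = (17 − 9) − 7 = 1, and the invariant factors of ∂_2 are all 1, so H_1 ≅ Z.
  H_2: rank ker ∂_2 − rank ∂_3 = (9 − 7) − 2 = 0, and the invariant factors of ∂_3 are all 1, so H_2 ≅ 0.
  H_3: rank ker ∂_3 − rank ∂_4 = (2 − 2) − 0 = 0, and there is no ∂_4, so H_3 ≅ 0.

H_0 = Z,  H_1 = Z,  H_2 = 0,  H_3 = 0.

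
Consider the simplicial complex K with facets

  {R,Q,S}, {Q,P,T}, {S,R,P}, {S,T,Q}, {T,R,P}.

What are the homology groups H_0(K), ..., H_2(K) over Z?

We work with the vertex ordering P < Q < R < S < T. The simplices of K, each written with vertices in increasing order, are:

  0-simplices (5): P, Q, R, S, T
  1-simplices (10): PQ, PR, PS, PT, QR, QS, QT, RS, RT, ST
  2-simplices (5): PQT, PRS, PRT, QRS, QST

giving chain groups C_0 ≅ Z^5, C_1 ≅ Z^10, C_2 ≅ Z^5.

Boundary ∂_1: C_1 → C_0 maps an edge to its endpoints' difference, ∂[p,q] = q − p.
This gives a 5×10 integer matrix of rank 4; reducing to Smith normal form yields diagonal entries (1,1,1,1).

The boundary map ∂_2: C_2 → C_1 maps a triangle to the signed sum of its edges. For instance
  ∂QRS = RS − QS + QR,
  ∂PQT = QT − PT + PQ.
The 10×5 boundary matrix has rank 5 and Smith normal form diag(1,1,1,1,1).

Reading off H_k = ker ∂_k / im ∂_{k+1}:

  H_0: rank C_0 − rank ∂_1 = 5 − 4 = 1, and the invariant factors of ∂_1 are all 1, so H_0 = Z.
  H_1: rank ker ∂_1 − rank ∂_2 = (10 − 4) − 5 = 1, and the invariant factors of ∂_2 are all 1, so H_1 = Z.
  H_2: rank ker ∂_2 − rank ∂_3 = (5 − 5) − 0 = 0, and there is no ∂_3, so H_2 = 0.

H_0 ≅ Z,  H_1 ≅ Z,  H_2 = 0.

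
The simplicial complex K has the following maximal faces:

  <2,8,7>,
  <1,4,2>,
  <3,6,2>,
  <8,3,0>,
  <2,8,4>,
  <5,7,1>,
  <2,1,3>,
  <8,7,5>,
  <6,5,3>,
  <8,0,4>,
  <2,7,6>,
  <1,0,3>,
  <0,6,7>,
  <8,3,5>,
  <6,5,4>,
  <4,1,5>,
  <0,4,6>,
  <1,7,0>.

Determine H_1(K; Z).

Fix the vertex order 0 < 1 < 2 < 3 < 4 < 5 < 6 < 7 < 8 and write every simplex with vertices in increasing order. Then dim K = 2 and the simplices of K are:

  0-simplices (9): [0], [1], [2], [3], [4], [5], [6], [7], [8]
  1-simplices (27): (27 of them)
  2-simplices (18): [0,1,3], [0,1,7], [0,3,8], [0,4,6], [0,4,8], [0,6,7], [1,2,3], [1,2,4], [1,4,5], [1,5,7], [2,3,6], [2,4,8], [2,6,7], [2,7,8], [3,5,6], [3,5,8], [4,5,6], [5,7,8]

Hence C_0 ≅ Z^9, C_1 ≅ Z^27, C_2 ≅ Z^18.

∂_1: C_1 → C_0 maps an edge to its endpoints' difference, ∂[p,q] = q − p. For instance
  ∂[5,6] = [6] − [5].
The resulting 9×27 matrix has rank 8, and its Smith normal form has invariant factors (1,1,1,1,1,1,1,1).

The boundary map ∂_2: C_2 → C_1 maps a triangle to the signed sum of its edges. For instance
  ∂[2,7,8] = [7,8] − [2,8] + [2,7],
  ∂[2,4,8] = [4,8] − [2,8] + [2,4].
The resulting 27×18 matrix has rank 17, and its Smith normal form has invariant factors (1,1,1,1,1,1,1,1,1,1,1,1,1,1,1,1,1).

From H_k ≅ ker(∂_k) / im(∂_{k+1}) we obtain:

  H_1: rank ker ∂_1 − rank ∂_2 = (27 − 8) − 17 = 2, and the invariant factors of ∂_2 are all 1, so H_1 = Z^2.

H_1 = Z^2.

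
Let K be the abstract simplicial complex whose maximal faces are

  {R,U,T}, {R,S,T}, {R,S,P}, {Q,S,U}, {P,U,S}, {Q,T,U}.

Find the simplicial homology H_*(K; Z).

Take the total order P < Q < R < S < T < U on the vertex set. Then K (dimension 2) consists of the simplices:

  0-simplices (6): P, Q, R, S, T, U
  1-simplices (12): PR, PS, PU, QS, QT, QU, RS, RT, RU, ST, SU, TU
  2-simplices (6): PRS, PSU, QSU, QTU, RST, RTU

Hence C_0 ≅ Z^6, C_1 ≅ Z^12, C_2 ≅ Z^6.

The boundary map ∂_1: C_1 → C_0 maps an edge to its endpoints' difference, ∂[p,q] = q − p. For instance
  ∂PU = U − P.
This gives a 6×12 integer matrix of rank 5; reducing to Smith normal form yields diagonal entries (1,1,1,1,1).

The boundary map ∂_2: C_2 → C_1 acts by ∂[p,q,r] = [q,r] − [p,r] + [p,q]. For instance
  ∂PSU = SU − PU + PS,
  ∂QSU = SU − QU + QS.
This gives a 12×6 integer matrix of rank 6; reducing to Smith normal form yields diagonal entries (1,1,1,1,1,1).

Reading off H_k = ker ∂_k / im ∂_{k+1}:

  H_0: rank C_0 − rank ∂_1 = 6 − 5 = 1, and the invariant factors of ∂_1 are all 1, so H_0 = Z.
  H_1: rank ker ∂_1 − rank ∂_2 = (12 − 5) − 6 = 1, and the invariant factors of ∂_2 are all 1, so H_1 = Z.
  H_2: rank ker ∂_2 − rank ∂_3 = (6 − 6) − 0 = 0, and there is no ∂_3, so H_2 = 0.

(K is a triangulation of the cylinder S^1 x I.)

H_0 = Z,  H_1 = Z,  H_2 = 0.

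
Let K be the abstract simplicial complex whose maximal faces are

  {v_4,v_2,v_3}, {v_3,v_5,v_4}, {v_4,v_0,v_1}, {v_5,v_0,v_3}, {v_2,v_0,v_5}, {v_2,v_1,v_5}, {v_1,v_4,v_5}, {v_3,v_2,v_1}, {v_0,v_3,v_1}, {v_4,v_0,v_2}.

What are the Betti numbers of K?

Take the total order v_0 < v_1 < v_2 < v_3 < v_4 < v_5 on the vertex set. Then K (dimension 2) consists of the simplices:

  0-simplices (6): [v_0], [v_1], [v_2], [v_3], [v_4], [v_5]
  1-simplices (15): (15 of them)
  2-simplices (10): [v_0,v_1,v_3], [v_0,v_1,v_4], [v_0,v_2,v_4], [v_0,v_2,v_5], [v_0,v_3,v_5], [v_1,v_2,v_3], [v_1,v_2,v_5], [v_1,v_4,v_5], [v_2,v_3,v_4], [v_3,v_4,v_5]

giving chain groups C_0 ≅ Z^6, C_1 ≅ Z^15, C_2 ≅ Z^10.

Boundary ∂_1: C_1 → C_0 is given by ∂[p,q] = [q] − [p]. For instance
  ∂[v_3,v_5] = [v_5] − [v_3].
The 6×15 boundary matrix has rank 5 and Smith normal form diag(1,1,1,1,1).

Boundary ∂_2: C_2 → C_1 sends each 2-simplex [p,q,r] to [q,r] − [p,r] + [p,q]. For instance
  ∂[v_0,v_3,v_5] = [v_3,v_5] − [v_0,v_5] + [v_0,v_3],
  ∂[v_0,v_1,v_4] = [v_1,v_4] − [v_0,v_4] + [v_0,v_1].
This gives a 15×10 integer matrix of rank 10; reducing to Smith normal form yields diagonal entries (1,1,1,1,1,1,1,1,1,2).

Now H_k = ker ∂_k / im ∂_{k+1}, so:

  H_0: rank C_0 − rank ∂_1 = 6 − 5 = 1, and the invariant factors of ∂_1 are all 1, so H_0 ≅ Z.
  H_1: rank ker ∂_1 − rank ∂_2 = (15 − 5) − 10 = 0, and ∂_2 has invariant factor 2 > 1, so H_1 ≅ Z_2.
  H_2: rank ker ∂_2 − rank ∂_3 = (10 − 10) − 0 = 0, and there is no ∂_3, so H_2 ≅ 0.

(K is a triangulation of the real projective plane RP^2.)

Hence the Betti numbers are b_0 = 1, b_1 = 0, b_2 = 0.

b_0 = 1, b_1 = 0, b_2 = 0.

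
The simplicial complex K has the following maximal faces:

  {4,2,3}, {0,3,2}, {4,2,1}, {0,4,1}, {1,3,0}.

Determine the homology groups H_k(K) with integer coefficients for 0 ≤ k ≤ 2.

Order the vertices as 0 < 1 < 2 < 3 < 4. Listing each simplex with vertices in this order, K has dimension 2 with simplices:

  0-simplices (5): [0], [1], [2], [3], [4]
  1-simplices (10): [0,1], [0,2], [0,3], [0,4], [1,2], [1,3], [1,4], [2,3], [2,4], [3,4]
  2-simplices (5): [0,1,3], [0,1,4], [0,2,3], [1,2,4], [2,3,4]

so the chain groups are C_0 ≅ Z^5, C_1 ≅ Z^10, C_2 ≅ Z^5.

Boundary ∂_1: C_1 → C_0 is given by ∂[p,q] = [q] − [p]. For instance
  ∂[1,4] = [4] − [1].
The resulting 5×10 matrix has rank 4, and its Smith normal form has invariant factors (1,1,1,1).

Boundary ∂_2: C_2 → C_1 acts by ∂[p,q,r] = [q,r] − [p,r] + [p,q]. For instance
  ∂[1,2,4] = [2,4] − [1,4] + [1,2],
  ∂[0,1,4] = [1,4] − [0,4] + [0,1].
The 10×5 boundary matrix has rank 5 and Smith normal form diag(1,1,1,1,1).

Computing H_k = (kernel of ∂_k) / (image of ∂_{k+1}):

  H_0: rank C_0 − rank ∂_1 = 5 − 4 = 1, and the invariant factors of ∂_1 are all 1, so H_0 = Z.
  H_1: rank ker ∂_1 − rank ∂_2 = (10 − 4) − 5 = 1, and the invariant factors of ∂_2 are all 1, so H_1 = Z.
  H_2: rank ker ∂_2 − rank ∂_3 = (5 − 5) − 0 = 0, and there is no ∂_3, so H_2 = 0.

H_0 = Z,  H_1 = Z,  H_2 = 0.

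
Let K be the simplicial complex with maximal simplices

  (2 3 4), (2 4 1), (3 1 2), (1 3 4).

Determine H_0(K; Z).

H_0 = Z.

K has 4 vertices, 6 edges, 4 triangles.
rank ∂_0 = 0, rank ∂_1 = 3 ⇒ b_0 = 4 − 0 − 3 = 1; all invariant factors of ∂_1 are 1 so no torsion. So H_0 = Z.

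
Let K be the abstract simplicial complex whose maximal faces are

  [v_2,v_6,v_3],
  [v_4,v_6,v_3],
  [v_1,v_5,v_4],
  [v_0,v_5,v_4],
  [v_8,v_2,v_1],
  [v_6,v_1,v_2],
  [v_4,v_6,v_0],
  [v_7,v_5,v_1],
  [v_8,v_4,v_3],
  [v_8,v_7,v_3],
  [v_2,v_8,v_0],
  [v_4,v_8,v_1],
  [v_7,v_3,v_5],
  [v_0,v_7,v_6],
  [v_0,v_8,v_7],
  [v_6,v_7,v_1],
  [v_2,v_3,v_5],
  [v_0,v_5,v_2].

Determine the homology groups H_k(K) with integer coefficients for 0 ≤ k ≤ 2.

Take the total order v_0 < v_1 < v_2 < v_3 < v_4 < v_5 < v_6 < v_7 < v_8 on the vertex set. Then K (dimension 2) consists of the simplices:

  0-simplices (9): [v_0], [v_1], [v_2], [v_3], [v_4], [v_5], [v_6], [v_7], [v_8]
  1-simplices (27): (27 of them)
  2-simplices (18): (18 of them)

so the chain groups are C_0 ≅ Z^9, C_1 ≅ Z^27, C_2 ≅ Z^18.

∂_1: C_1 → C_0 maps an edge to its endpoints' difference, ∂[p,q] = q − p. For instance
  ∂[v_0,v_7] = [v_7] − [v_0].
The resulting 9×27 matrix has rank 8, and its Smith normal form has invariant factors (1,1,1,1,1,1,1,1).

Boundary ∂_2: C_2 → C_1 acts by ∂[p,q,r] = [q,r] − [p,r] + [p,q]. For instance
  ∂[v_0,v_2,v_5] = [v_2,v_5] − [v_0,v_5] + [v_0,v_2],
  ∂[v_1,v_6,v_7] = [v_6,v_7] − [v_1,v_7] + [v_1,v_6].
The 27×18 boundary matrix has rank 17 and Smith normal form diag(1,1,1,1,1,1,1,1,1,1,1,1,1,1,1,1,1).

From H_k ≅ ker(∂_k) / im(∂_{k+1}) we obtain:

  H_0: rank C_0 − rank ∂_1 = 9 − 8 = 1, and the invariant factors of ∂_1 are all 1, so H_0 ≅ Z.
  H_1: rank ker ∂_1 − rank ∂_2 = (27 − 8) − 17 = 2, and the invariant factors of ∂_2 are all 1, so H_1 ≅ Z^2.
  H_2: rank ker ∂_2 − rank ∂_3 = (18 − 17) − 0 = 1, and there is no ∂_3, so H_2 ≅ Z.

H_0 ≅ Z,  H_1 ≅ Z^2,  H_2 ≅ Z.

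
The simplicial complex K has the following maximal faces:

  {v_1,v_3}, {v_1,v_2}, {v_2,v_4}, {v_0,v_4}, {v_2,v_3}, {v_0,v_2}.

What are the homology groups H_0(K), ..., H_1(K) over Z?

We work with the vertex ordering v_0 < v_1 < v_2 < v_3 < v_4. The simplices of K, each written with vertices in increasing order, are:

  0-simplices (5): [v_0], [v_1], [v_2], [v_3], [v_4]
  1-simplices (6): [v_0,v_2], [v_0,v_4], [v_1,v_2], [v_1,v_3], [v_2,v_3], [v_2,v_4]

giving chain groups C_0 ≅ Z^5, C_1 ≅ Z^6.

∂_1: C_1 → C_0 sends each edge [p,q] (with p < q) to q − p.
This gives a 5×6 integer matrix of rank 4; reducing to Smith normal form yields diagonal entries (1,1,1,1).

From H_k ≅ ker(∂_k) / im(∂_{k+1}) we obtain:

  H_0: rank C_0 − rank ∂_1 = 5 − 4 = 1, and the invariant factors of ∂_1 are all 1, so H_0 = Z.
  H_1: rank ker ∂_1 − rank ∂_2 = (6 − 4) − 0 = 2, and there is no ∂_2, so H_1 = Z^2.

(K is a triangulation of a wedge of 2 circles.)

H_0 = Z,  H_1 = Z^2.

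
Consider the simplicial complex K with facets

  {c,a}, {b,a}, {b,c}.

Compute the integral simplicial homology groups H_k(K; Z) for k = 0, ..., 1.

H_0 ≅ Z,  H_1 ≅ Z.

Fix the vertex order a < b < c and write every simplex with vertices in increasing order. Then dim K = 1 and the simplices of K are:

  0-simplices (3): a, b, c
  1-simplices (3): ab, ac, bc

Hence C_0 ≅ Z^3, C_1 ≅ Z^3.

The boundary map ∂_1: C_1 → C_0 is given by ∂[p,q] = [q] − [p].
The resulting 3×3 matrix has rank 2, and its Smith normal form has invariant factors (1,1).

Now H_k = ker ∂_k / im ∂_{k+1}, so:

  H_0: rank C_0 − rank ∂_1 = 3 − 2 = 1, and the invariant factors of ∂_1 are all 1, so H_0 = Z.
  H_1: rank ker ∂_1 − rank ∂_2 = (3 − 2) − 0 = 1, and there is no ∂_2, so H_1 = Z.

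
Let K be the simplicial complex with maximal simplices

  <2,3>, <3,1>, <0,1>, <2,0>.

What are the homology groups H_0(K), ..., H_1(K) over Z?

H_0 = Z,  H_1 = Z.

Take the total order 0 < 1 < 2 < 3 on the vertex set. Then K (dimension 1) consists of the simplices:

  0-simplices (4): [0], [1], [2], [3]
  1-simplices (4): [0,1], [0,2], [1,3], [2,3]

Hence C_0 ≅ Z^4, C_1 ≅ Z^4.

Boundary ∂_1: C_1 → C_0 is given by ∂[p,q] = [q] − [p].
The 4×4 boundary matrix has rank 3 and Smith normal form diag(1,1,1).

Now H_k = ker ∂_k / im ∂_{k+1}, so:

  H_0: rank C_0 − rank ∂_1 = 4 − 3 = 1, and the invariant factors of ∂_1 are all 1, so H_0 = Z.
  H_1: rank ker ∂_1 − rank ∂_2 = (4 − 3) − 0 = 1, and there is no ∂_2, so H_1 = Z.

(K is a triangulation of the circle S^1.)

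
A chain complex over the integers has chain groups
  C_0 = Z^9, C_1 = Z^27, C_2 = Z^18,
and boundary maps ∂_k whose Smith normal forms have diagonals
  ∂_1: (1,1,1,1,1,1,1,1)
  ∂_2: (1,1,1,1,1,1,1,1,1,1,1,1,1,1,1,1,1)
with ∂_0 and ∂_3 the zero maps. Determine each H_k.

H_0: b_0 = 9 − 0 − 8 = 1; torsion from ∂_1 factors > 1: none. So H_0 ≅ Z.
H_1: b_1 = 27 − 8 − 17 = 2; torsion from ∂_2 factors > 1: none. So H_1 ≅ Z^2.
H_2: b_2 = 18 − 17 − 0 = 1; torsion from ∂_3 factors > 1: none. So H_2 ≅ Z.

H_0 ≅ Z,  H_1 ≅ Z^2,  H_2 ≅ Z.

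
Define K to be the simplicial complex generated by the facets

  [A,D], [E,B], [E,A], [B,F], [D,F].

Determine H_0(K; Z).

Take the total order A < B < D < E < F on the vertex set. Then K (dimension 1) consists of the simplices:

  0-simplices (5): A, B, D, E, F
  1-simplices (5): AD, AE, BE, BF, DF

giving chain groups C_0 ≅ Z^5, C_1 ≅ Z^5.

∂_1: C_1 → C_0 maps an edge to its endpoints' difference, ∂[p,q] = q − p.
The 5×5 boundary matrix has rank 4 and Smith normal form diag(1,1,1,1).

Reading off H_k = ker ∂_k / im ∂_{k+1}:

  H_0: rank C_0 − rank ∂_1 = 5 − 4 = 1, and the invariant factors of ∂_1 are all 1, so H_0 = Z.

(K is a triangulation of the circle S^1.)

H_0 = Z.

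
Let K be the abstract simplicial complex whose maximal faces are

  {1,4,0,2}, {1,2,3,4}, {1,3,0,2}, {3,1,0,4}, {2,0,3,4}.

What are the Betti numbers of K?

We work with the vertex ordering 0 < 1 < 2 < 3 < 4. The simplices of K, each written with vertices in increasing order, are:

  0-simplices (5): [0], [1], [2], [3], [4]
  1-simplices (10): [0,1], [0,2], [0,3], [0,4], [1,2], [1,3], [1,4], [2,3], [2,4], [3,4]
  2-simplices (10): [0,1,2], [0,1,3], [0,1,4], [0,2,3], [0,2,4], [0,3,4], [1,2,3], [1,2,4], [1,3,4], [2,3,4]
  3-simplices (5): [0,1,2,3], [0,1,2,4], [0,1,3,4], [0,2,3,4], [1,2,3,4]

Hence C_0 ≅ Z^5, C_1 ≅ Z^10, C_2 ≅ Z^10, C_3 ≅ Z^5.

The boundary map ∂_1: C_1 → C_0 is given by ∂[p,q] = [q] − [p]. For instance
  ∂[2,4] = [4] − [2].
As a 5×10 matrix over Z this has rank 4, with invariant factors (1,1,1,1).

The boundary map ∂_2: C_2 → C_1 sends each 2-simplex [p,q,r] to [q,r] − [p,r] + [p,q]. For instance
  ∂[0,2,3] = [2,3] − [0,3] + [0,2],
  ∂[0,1,3] = [1,3] − [0,3] + [0,1].
The 10×10 boundary matrix has rank 6 and Smith normal form diag(1,1,1,1,1,1).

∂_3: C_3 → C_2 sends each 3-simplex σ to the alternating sum Σ_i (−1)^i (σ with its i-th vertex removed). For instance
  ∂[0,1,2,3] = [1,2,3] − [0,2,3] + [0,1,3] − [0,1,2],
  ∂[0,1,3,4] = [1,3,4] − [0,3,4] + [0,1,4] − [0,1,3].
The 10×5 boundary matrix has rank 4 and Smith normal form diag(1,1,1,1).

Computing H_k = (kernel of ∂_k) / (image of ∂_{k+1}):

  H_0: rank C_0 − rank ∂_1 = 5 − 4 = 1, and the invariant factors of ∂_1 are all 1, so H_0 ≅ Z.
  H_1: rank ker ∂_1 − rank ∂_2 = (10 − 4) − 6 = 0, and the invariant factors of ∂_2 are all 1, so H_1 ≅ 0.
  H_2: rank ker ∂_2 − rank ∂_3 = (10 − 6) − 4 = 0, and the invariant factors of ∂_3 are all 1, so H_2 ≅ 0.
  H_3: rank ker ∂_3 − rank ∂_4 = (5 − 4) − 0 = 1, and there is no ∂_4, so H_3 ≅ Z.

As a check, the Euler characteristic is 5 − 10 + 10 − 5 = 0, which agrees with 1 − 0 + 0 − 1 = 0.

Hence the Betti numbers are b_0 = 1, b_1 = 0, b_2 = 0, b_3 = 1.

b_0 = 1, b_1 = 0, b_2 = 0, b_3 = 1.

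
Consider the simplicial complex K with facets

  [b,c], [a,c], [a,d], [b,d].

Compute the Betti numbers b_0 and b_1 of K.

We work with the vertex ordering a < b < c < d. The simplices of K, each written with vertices in increasing order, are:

  0-simplices (4): a, b, c, d
  1-simplices (4): ac, ad, bc, bd

giving chain groups C_0 ≅ Z^4, C_1 ≅ Z^4.

∂_1: C_1 → C_0 is given by ∂[p,q] = [q] − [p]. For instance
  ∂bc = c − b.
The resulting 4×4 matrix has rank 3, and its Smith normal form has invariant factors (1,1,1).

Now H_k = ker ∂_k / im ∂_{k+1}, so:

  H_0: rank C_0 − rank ∂_1 = 4 − 3 = 1, and the invariant factors of ∂_1 are all 1, so H_0 = Z.
  H_1: rank ker ∂_1 − rank ∂_2 = (4 − 3) − 0 = 1, and there is no ∂_2, so H_1 = Z.

Hence the Betti numbers are b_0 = 1, b_1 = 1.

b_0 = 1, b_1 = 1.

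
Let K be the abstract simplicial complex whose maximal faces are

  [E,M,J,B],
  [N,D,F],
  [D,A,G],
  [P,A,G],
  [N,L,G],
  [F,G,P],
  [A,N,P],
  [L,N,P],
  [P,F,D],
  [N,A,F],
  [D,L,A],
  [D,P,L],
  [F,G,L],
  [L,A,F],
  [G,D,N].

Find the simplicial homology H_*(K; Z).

H_0 ≅ Z^2,  H_1 ≅ Z^2,  H_2 ≅ Z,  H_3 = 0.

Order the vertices as A < B < D < E < F < G < J < L < M < N < P. Listing each simplex with vertices in this order, K has dimension 3 with simplices:

  0-simplices (11): A, B, D, E, F, G, J, L, M, N, P
  1-simplices (27): AD, AF, AG, AL, AN, AP, BE, BJ, BM, DF, DG, DL, DN, DP, EJ, EM, FG, FL, FN, FP, GL, GN, GP, JM, LN, LP, NP
  2-simplices (18): ADG, ADL, AFL, AFN, AGP, ANP, BEJ, BEM, BJM, DFN, DFP, DGN, DLP, EJM, FGL, FGP, GLN, LNP
  3-simplices (1): BEJM

giving chain groups C_0 ≅ Z^11, C_1 ≅ Z^27, C_2 ≅ Z^18, C_3 ≅ Z^1.

Boundary ∂_1: C_1 → C_0 is given by ∂[p,q] = [q] − [p]. For instance
  ∂EJ = J − E.
The 11×27 boundary matrix has rank 9 and Smith normal form diag(1,1,1,1,1,1,1,1,1).

∂_2: C_2 → C_1 maps a triangle to the signed sum of its edges. For instance
  ∂AGP = GP − AP + AG,
  ∂GLN = LN − GN + GL.
This gives a 27×18 integer matrix of rank 16; reducing to Smith normal form yields diagonal entries (1,1,1,1,1,1,1,1,1,1,1,1,1,1,1,1).

Boundary ∂_3: C_3 → C_2 sends each 3-simplex σ to the alternating sum Σ_i (−1)^i (σ with its i-th vertex removed). For instance
  ∂BEJM = EJM − BJM + BEM − BEJ.
The 18×1 boundary matrix has rank 1 and Smith normal form diag(1).

From H_k ≅ ker(∂_k) / im(∂_{k+1}) we obtain:

  H_0: rank C_0 − rank ∂_1 = 11 − 9 = 2, and the invariant factors of ∂_1 are all 1, so H_0 ≅ Z^2.
  H_1: rank ker ∂_1 − rank ∂_2 = (27 − 9) − 16 = 2, and the invariant factors of ∂_2 are all 1, so H_1 ≅ Z^2.
  H_2: rank ker ∂_2 − rank ∂_3 = (18 − 16) − 1 = 1, and the invariant factors of ∂_3 are all 1, so H_2 ≅ Z.
  H_3: rank ker ∂_3 − rank ∂_4 = (1 − 1) − 0 = 0, and there is no ∂_4, so H_3 ≅ 0.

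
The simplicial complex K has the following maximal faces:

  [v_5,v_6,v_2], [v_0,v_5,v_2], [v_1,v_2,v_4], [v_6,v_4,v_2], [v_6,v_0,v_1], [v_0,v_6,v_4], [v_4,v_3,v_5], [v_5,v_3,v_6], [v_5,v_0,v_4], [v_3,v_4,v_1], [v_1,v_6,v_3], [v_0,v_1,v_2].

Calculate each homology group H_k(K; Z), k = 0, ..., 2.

Take the total order v_0 < v_1 < v_2 < v_3 < v_4 < v_5 < v_6 on the vertex set. Then K (dimension 2) consists of the simplices:

  0-simplices (7): [v_0], [v_1], [v_2], [v_3], [v_4], [v_5], [v_6]
  1-simplices (18): (18 of them)
  2-simplices (12): (12 of them)

Hence C_0 ≅ Z^7, C_1 ≅ Z^18, C_2 ≅ Z^12.

The boundary map ∂_1: C_1 → C_0 maps an edge to its endpoints' difference, ∂[p,q] = q − p.
As a 7×18 matrix over Z this has rank 6, with invariant factors (1,1,1,1,1,1).

Boundary ∂_2: C_2 → C_1 acts by ∂[p,q,r] = [q,r] − [p,r] + [p,q]. For instance
  ∂[v_3,v_4,v_5] = [v_4,v_5] − [v_3,v_5] + [v_3,v_4],
  ∂[v_0,v_4,v_5] = [v_4,v_5] − [v_0,v_5] + [v_0,v_4].
The resulting 18×12 matrix has rank 12, and its Smith normal form has invariant factors (1,1,1,1,1,1,1,1,1,1,1,2).

Now H_k = ker ∂_k / im ∂_{k+1}, so:

  H_0: rank C_0 − rank ∂_1 = 7 − 6 = 1, and the invariant factors of ∂_1 are all 1, so H_0 = Z.
  H_1: rank ker ∂_1 − rank ∂_2 = (18 − 6) − 12 = 0, and ∂_2 has invariant factor 2 > 1, so H_1 = Z/2Z.
  H_2: rank ker ∂_2 − rank ∂_3 = (12 − 12) − 0 = 0, and there is no ∂_3, so H_2 = 0.

As a check, the Euler characteristic is 7 − 18 + 12 = 1, which agrees with 1 − 0 + 0 = 1.
(K is a triangulation of the real projective plane RP^2.)

H_0 = Z,  H_1 = Z/2Z,  H_2 = 0.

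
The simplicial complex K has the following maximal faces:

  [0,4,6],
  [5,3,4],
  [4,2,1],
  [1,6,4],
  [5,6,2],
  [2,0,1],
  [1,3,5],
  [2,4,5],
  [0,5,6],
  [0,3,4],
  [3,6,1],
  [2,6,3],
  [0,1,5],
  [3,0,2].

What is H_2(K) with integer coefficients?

H_2 ≅ Z.

Order the vertices as 0 < 1 < 2 < 3 < 4 < 5 < 6. Listing each simplex with vertices in this order, K has dimension 2 with simplices:

  0-simplices (7): [0], [1], [2], [3], [4], [5], [6]
  1-simplices (21): [0,1], [0,2], [0,3], [0,4], [0,5], [0,6], [1,2], [1,3], [1,4], [1,5], [1,6], [2,3], [2,4], [2,5], [2,6], [3,4], [3,5], [3,6], [4,5], [4,6], [5,6]
  2-simplices (14): [0,1,2], [0,1,5], [0,2,3], [0,3,4], [0,4,6], [0,5,6], [1,2,4], [1,3,5], [1,3,6], [1,4,6], [2,3,6], [2,4,5], [2,5,6], [3,4,5]

so the chain groups are C_0 ≅ Z^7, C_1 ≅ Z^21, C_2 ≅ Z^14.

The boundary map ∂_1: C_1 → C_0 sends each edge [p,q] (with p < q) to q − p.
This gives a 7×21 integer matrix of rank 6; reducing to Smith normal form yields diagonal entries (1,1,1,1,1,1).

The boundary map ∂_2: C_2 → C_1 maps a triangle to the signed sum of its edges. For instance
  ∂[3,4,5] = [4,5] − [3,5] + [3,4],
  ∂[0,1,5] = [1,5] − [0,5] + [0,1].
The 21×14 boundary matrix has rank 13 and Smith normal form diag(1,1,1,1,1,1,1,1,1,1,1,1,1).

Computing H_k = (kernel of ∂_k) / (image of ∂_{k+1}):

  H_2: rank ker ∂_2 − rank ∂_3 = (14 − 13) − 0 = 1, and there is no ∂_3, so H_2 = Z.

(K is a triangulation of the torus T^2.)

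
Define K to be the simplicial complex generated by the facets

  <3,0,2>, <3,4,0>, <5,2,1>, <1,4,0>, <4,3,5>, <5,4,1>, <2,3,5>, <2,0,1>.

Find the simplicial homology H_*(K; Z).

Take the total order 0 < 1 < 2 < 3 < 4 < 5 on the vertex set. Then K (dimension 2) consists of the simplices:

  0-simplices (6): [0], [1], [2], [3], [4], [5]
  1-simplices (12): [0,1], [0,2], [0,3], [0,4], [1,2], [1,4], [1,5], [2,3], [2,5], [3,4], [3,5], [4,5]
  2-simplices (8): [0,1,2], [0,1,4], [0,2,3], [0,3,4], [1,2,5], [1,4,5], [2,3,5], [3,4,5]

so the chain groups are C_0 ≅ Z^6, C_1 ≅ Z^12, C_2 ≅ Z^8.

The boundary map ∂_1: C_1 → C_0 is given by ∂[p,q] = [q] − [p].
The resulting 6×12 matrix has rank 5, and its Smith normal form has invariant factors (1,1,1,1,1).

∂_2: C_2 → C_1 maps a triangle to the signed sum of its edges. For instance
  ∂[0,2,3] = [2,3] − [0,3] + [0,2],
  ∂[2,3,5] = [3,5] − [2,5] + [2,3].
The 12×8 boundary matrix has rank 7 and Smith normal form diag(1,1,1,1,1,1,1).

Computing H_k = (kernel of ∂_k) / (image of ∂_{k+1}):

  H_0: rank C_0 − rank ∂_1 = 6 − 5 = 1, and the invariant factors of ∂_1 are all 1, so H_0 ≅ Z.
  H_1: rank ker ∂_1 − rank ∂_2 = (12 − 5) − 7 = 0, and the invariant factors of ∂_2 are all 1, so H_1 ≅ 0.
  H_2: rank ker ∂_2 − rank ∂_3 = (8 − 7) − 0 = 1, and there is no ∂_3, so H_2 ≅ Z.

(K is a triangulation of the 2-sphere S^2.)

H_0 = Z,  H_1 = 0,  H_2 = Z.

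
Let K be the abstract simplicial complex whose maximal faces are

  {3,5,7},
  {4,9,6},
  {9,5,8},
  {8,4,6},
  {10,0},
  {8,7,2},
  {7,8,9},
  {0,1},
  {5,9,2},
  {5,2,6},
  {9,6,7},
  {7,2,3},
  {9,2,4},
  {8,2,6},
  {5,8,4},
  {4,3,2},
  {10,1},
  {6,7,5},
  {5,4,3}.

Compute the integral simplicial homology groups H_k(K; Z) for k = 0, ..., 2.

H_0 = Z^2,  H_1 = Z^3,  H_2 = Z.

K has 11 vertices, 27 edges, 16 triangles.
rank ∂_0 = 0, rank ∂_1 = 9 ⇒ b_0 = 11 − 0 − 9 = 2; all invariant factors of ∂_1 are 1 so no torsion. So H_0 ≅ Z^2.
rank ∂_1 = 9, rank ∂_2 = 15 ⇒ b_1 = 27 − 9 − 15 = 3; all invariant factors of ∂_2 are 1 so no torsion. So H_1 ≅ Z^3.
rank ∂_2 = 15, rank ∂_3 = 0 ⇒ b_2 = 16 − 15 − 0 = 1. So H_2 ≅ Z.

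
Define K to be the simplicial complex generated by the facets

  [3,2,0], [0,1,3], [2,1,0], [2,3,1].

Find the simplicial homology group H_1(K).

H_1 = 0.

Take the total order 0 < 1 < 2 < 3 on the vertex set. Then K (dimension 2) consists of the simplices:

  0-simplices (4): [0], [1], [2], [3]
  1-simplices (6): [0,1], [0,2], [0,3], [1,2], [1,3], [2,3]
  2-simplices (4): [0,1,2], [0,1,3], [0,2,3], [1,2,3]

so the chain groups are C_0 ≅ Z^4, C_1 ≅ Z^6, C_2 ≅ Z^4.

Boundary ∂_1: C_1 → C_0 sends each edge [p,q] (with p < q) to q − p. For instance
  ∂[0,1] = [1] − [0].
The 4×6 boundary matrix has rank 3 and Smith normal form diag(1,1,1).

Boundary ∂_2: C_2 → C_1 acts by ∂[p,q,r] = [q,r] − [p,r] + [p,q]. For instance
  ∂[0,1,3] = [1,3] − [0,3] + [0,1],
  ∂[1,2,3] = [2,3] − [1,3] + [1,2].
As a 6×4 matrix over Z this has rank 3, with invariant factors (1,1,1).

From H_k ≅ ker(∂_k) / im(∂_{k+1}) we obtain:

  H_1: rank ker ∂_1 − rank ∂_2 = (6 − 3) − 3 = 0, and the invariant factors of ∂_2 are all 1, so H_1 = 0.

(K is a triangulation of the 2-sphere S^2.)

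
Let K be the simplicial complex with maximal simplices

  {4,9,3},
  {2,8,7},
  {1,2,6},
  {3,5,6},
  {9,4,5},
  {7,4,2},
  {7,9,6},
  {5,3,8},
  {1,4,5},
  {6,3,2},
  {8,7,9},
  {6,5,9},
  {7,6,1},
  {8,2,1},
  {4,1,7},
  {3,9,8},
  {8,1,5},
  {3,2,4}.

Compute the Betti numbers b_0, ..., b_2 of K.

Fix the vertex order 1 < 2 < 3 < 4 < 5 < 6 < 7 < 8 < 9 and write every simplex with vertices in increasing order. Then dim K = 2 and the simplices of K are:

  0-simplices (9): [1], [2], [3], [4], [5], [6], [7], [8], [9]
  1-simplices (27): (27 of them)
  2-simplices (18): [1,2,6], [1,2,8], [1,4,5], [1,4,7], [1,5,8], [1,6,7], [2,3,4], [2,3,6], [2,4,7], [2,7,8], [3,4,9], [3,5,6], [3,5,8], [3,8,9], [4,5,9], [5,6,9], [6,7,9], [7,8,9]

so the chain groups are C_0 ≅ Z^9, C_1 ≅ Z^27, C_2 ≅ Z^18.

Boundary ∂_1: C_1 → C_0 maps an edge to its endpoints' difference, ∂[p,q] = q − p. For instance
  ∂[3,5] = [5] − [3].
The resulting 9×27 matrix has rank 8, and its Smith normal form has invariant factors (1,1,1,1,1,1,1,1).

∂_2: C_2 → C_1 sends each 2-simplex [p,q,r] to [q,r] − [p,r] + [p,q]. For instance
  ∂[7,8,9] = [8,9] − [7,9] + [7,8],
  ∂[1,2,8] = [2,8] − [1,8] + [1,2].
The resulting 27×18 matrix has rank 18, and its Smith normal form has invariant factors (1,1,1,1,1,1,1,1,1,1,1,1,1,1,1,1,1,2).

Computing H_k = (kernel of ∂_k) / (image of ∂_{k+1}):

  H_0: rank C_0 − rank ∂_1 = 9 − 8 = 1, and the invariant factors of ∂_1 are all 1, so H_0 ≅ Z.
  H_1: rank ker ∂_1 − rank ∂_2 = (27 − 8) − 18 = 1, and ∂_2 has invariant factor 2 > 1, so H_1 ≅ Z ⊕ Z/2.
  H_2: rank ker ∂_2 − rank ∂_3 = (18 − 18) − 0 = 0, and there is no ∂_3, so H_2 ≅ 0.

As a check, the Euler characteristic is 9 − 27 + 18 = 0, which agrees with 1 − 1 + 0 = 0.
(K is a triangulation of the Klein bottle.)

Hence the Betti numbers are b_0 = 1, b_1 = 1, b_2 = 0.

b_0 = 1, b_1 = 1, b_2 = 0.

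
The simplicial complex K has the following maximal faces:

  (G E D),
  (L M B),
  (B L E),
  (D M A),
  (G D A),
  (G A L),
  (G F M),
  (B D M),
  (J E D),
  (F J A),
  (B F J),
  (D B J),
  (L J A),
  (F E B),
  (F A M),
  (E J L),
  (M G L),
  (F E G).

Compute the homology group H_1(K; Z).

Take the total order A < B < D < E < F < G < J < L < M on the vertex set. Then K (dimension 2) consists of the simplices:

  0-simplices (9): A, B, D, E, F, G, J, L, M
  1-simplices (27): AD, AF, AG, AJ, AL, AM, BD, BE, BF, BJ, BL, BM, DE, DG, DJ, DM, EF, EG, EJ, EL, FG, FJ, FM, GL, GM, JL, LM
  2-simplices (18): ADG, ADM, AFJ, AFM, AGL, AJL, BDJ, BDM, BEF, BEL, BFJ, BLM, DEG, DEJ, EFG, EJL, FGM, GLM

so the chain groups are C_0 ≅ Z^9, C_1 ≅ Z^27, C_2 ≅ Z^18.

Boundary ∂_1: C_1 → C_0 maps an edge to its endpoints' difference, ∂[p,q] = q − p. For instance
  ∂BL = L − B.
The 9×27 boundary matrix has rank 8 and Smith normal form diag(1,1,1,1,1,1,1,1).

The boundary map ∂_2: C_2 → C_1 maps a triangle to the signed sum of its edges. For instance
  ∂DEG = EG − DG + DE,
  ∂BEL = EL − BL + BE.
The resulting 27×18 matrix has rank 18, and its Smith normal form has invariant factors (1,1,1,1,1,1,1,1,1,1,1,1,1,1,1,1,1,2).

Reading off H_k = ker ∂_k / im ∂_{k+1}:

  H_1: rank ker ∂_1 − rank ∂_2 = (27 − 8) − 18 = 1, and ∂_2 has invariant factor 2 > 1, so H_1 ≅ Z × Z/2.

H_1 = Z × Z/2.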